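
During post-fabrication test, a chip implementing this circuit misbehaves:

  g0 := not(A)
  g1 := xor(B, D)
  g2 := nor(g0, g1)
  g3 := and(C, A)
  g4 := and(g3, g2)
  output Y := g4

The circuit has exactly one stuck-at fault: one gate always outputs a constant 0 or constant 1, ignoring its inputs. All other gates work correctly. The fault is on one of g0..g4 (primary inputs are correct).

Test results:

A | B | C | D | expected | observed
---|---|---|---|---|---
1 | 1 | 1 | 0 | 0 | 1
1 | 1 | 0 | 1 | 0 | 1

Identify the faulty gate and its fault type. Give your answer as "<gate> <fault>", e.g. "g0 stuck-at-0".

Fault-free values for test 1 (A=1, B=1, C=1, D=0): g0=0, g1=1, g2=0, g3=1, g4=0, giving Y=0. Observed 1.
Test 1: faults giving observed 1 are {g1 stuck-at-0, g2 stuck-at-1, g4 stuck-at-1}.
Test 2 (A=1, B=1, C=0, D=1): fault-free g0=0, g1=0, g2=1, g3=0, g4=0 → 0; observed 1. Eliminates g1 stuck-at-0, g2 stuck-at-1.
Only g4 stuck-at-1 is consistent with every test.

g4 stuck-at-1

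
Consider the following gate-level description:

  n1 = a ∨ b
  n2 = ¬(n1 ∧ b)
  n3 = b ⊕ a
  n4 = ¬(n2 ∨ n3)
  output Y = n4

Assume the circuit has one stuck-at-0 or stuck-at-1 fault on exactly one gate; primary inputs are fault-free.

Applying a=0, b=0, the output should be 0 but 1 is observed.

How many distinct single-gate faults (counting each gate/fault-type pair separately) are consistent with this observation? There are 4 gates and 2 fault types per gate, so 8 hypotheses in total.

2

Fault-free: n1=0, n2=1, n3=0, n4=0 → 0. Observed 1.
  n1 stuck-at-0: output 0 ✗
  n1 stuck-at-1: output 0 ✗
  n2 stuck-at-0: output 1 ✓
  n2 stuck-at-1: output 0 ✗
  n3 stuck-at-0: output 0 ✗
  n3 stuck-at-1: output 0 ✗
  n4 stuck-at-0: output 0 ✗
  n4 stuck-at-1: output 1 ✓
Consistent faults: {n2 stuck-at-0, n4 stuck-at-1} — 2 in all.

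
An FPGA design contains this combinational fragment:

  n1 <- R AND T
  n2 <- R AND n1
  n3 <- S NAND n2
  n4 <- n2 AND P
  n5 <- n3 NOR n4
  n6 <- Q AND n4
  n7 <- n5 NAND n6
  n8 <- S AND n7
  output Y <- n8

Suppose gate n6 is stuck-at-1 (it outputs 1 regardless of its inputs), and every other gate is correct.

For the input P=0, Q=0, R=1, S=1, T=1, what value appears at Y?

Propagate with n6 forced: n1=1, n2=1, n3=0, n4=0, n5=1, n6=1 [stuck-at-1], n7=0, n8=0.
So Y = 0. (Without the fault it would be 1.)

0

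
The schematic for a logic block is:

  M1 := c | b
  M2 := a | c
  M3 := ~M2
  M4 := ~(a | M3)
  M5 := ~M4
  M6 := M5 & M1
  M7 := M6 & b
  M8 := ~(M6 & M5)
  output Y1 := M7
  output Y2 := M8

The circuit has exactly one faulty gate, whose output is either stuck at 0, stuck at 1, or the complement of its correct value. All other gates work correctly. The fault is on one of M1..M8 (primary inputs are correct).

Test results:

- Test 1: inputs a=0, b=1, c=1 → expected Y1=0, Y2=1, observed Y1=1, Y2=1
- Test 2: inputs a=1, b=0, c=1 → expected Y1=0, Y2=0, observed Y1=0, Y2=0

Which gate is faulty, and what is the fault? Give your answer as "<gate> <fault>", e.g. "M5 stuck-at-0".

M6 stuck-at-1

Fault-free values for test 1 (a=0, b=1, c=1): M1=1, M2=1, M3=0, M4=1, M5=0, M6=0, M7=0, M8=1, giving Y1=0, Y2=1. Observed Y1=1, Y2=1.
Test 1: faults giving observed Y1=1, Y2=1 are {M6 stuck-at-1, M6 inverted output, M7 stuck-at-1, M7 inverted output}.
Test 2 (a=1, b=0, c=1): fault-free M1=1, M2=1, M3=0, M4=0, M5=1, M6=1, M7=0, M8=0 → Y1=0, Y2=0; observed Y1=0, Y2=0. Eliminates M6 inverted output, M7 stuck-at-1, M7 inverted output.
Only M6 stuck-at-1 is consistent with every test.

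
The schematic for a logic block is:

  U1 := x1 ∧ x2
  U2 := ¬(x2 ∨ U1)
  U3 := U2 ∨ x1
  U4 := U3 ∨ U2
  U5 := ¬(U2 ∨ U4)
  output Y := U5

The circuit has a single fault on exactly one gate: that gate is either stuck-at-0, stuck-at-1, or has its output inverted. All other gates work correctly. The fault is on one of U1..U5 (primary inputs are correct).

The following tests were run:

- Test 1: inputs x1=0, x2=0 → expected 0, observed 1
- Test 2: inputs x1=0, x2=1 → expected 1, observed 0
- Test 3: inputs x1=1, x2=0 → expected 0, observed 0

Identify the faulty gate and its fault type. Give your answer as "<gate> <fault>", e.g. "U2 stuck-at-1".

Fault-free values for test 1 (x1=0, x2=0): U1=0, U2=1, U3=1, U4=1, U5=0, giving Y=0. Observed 1.
Test 1: faults giving observed 1 are {U1 stuck-at-1, U1 inverted output, U2 stuck-at-0, U2 inverted output, U5 stuck-at-1, U5 inverted output}.
Test 2 (x1=0, x2=1): fault-free U1=0, U2=0, U3=0, U4=0, U5=1 → 1; observed 0. Eliminates U1 stuck-at-1, U1 inverted output, U2 stuck-at-0, U5 stuck-at-1.
Test 3 (x1=1, x2=0): fault-free U1=0, U2=1, U3=1, U4=1, U5=0 → 0; observed 0. Eliminates U5 inverted output.
Only U2 inverted output is consistent with every test.

U2 inverted output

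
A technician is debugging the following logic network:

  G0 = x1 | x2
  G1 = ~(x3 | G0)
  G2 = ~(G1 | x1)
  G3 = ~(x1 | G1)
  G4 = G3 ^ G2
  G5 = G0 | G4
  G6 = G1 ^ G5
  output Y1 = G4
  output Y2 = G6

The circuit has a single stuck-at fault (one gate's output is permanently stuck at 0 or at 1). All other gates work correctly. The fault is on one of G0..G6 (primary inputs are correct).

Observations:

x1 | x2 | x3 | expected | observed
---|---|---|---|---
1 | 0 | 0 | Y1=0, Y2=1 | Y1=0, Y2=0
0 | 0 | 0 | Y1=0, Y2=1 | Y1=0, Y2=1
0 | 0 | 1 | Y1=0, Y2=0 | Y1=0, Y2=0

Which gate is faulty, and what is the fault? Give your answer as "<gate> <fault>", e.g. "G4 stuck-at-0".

G5 stuck-at-0

Fault-free values for test 1 (x1=1, x2=0, x3=0): G0=1, G1=0, G2=0, G3=0, G4=0, G5=1, G6=1, giving Y1=0, Y2=1. Observed Y1=0, Y2=0.
Test 1: faults giving observed Y1=0, Y2=0 are {G1 stuck-at-1, G5 stuck-at-0, G6 stuck-at-0}.
Test 2 (x1=0, x2=0, x3=0): fault-free G0=0, G1=1, G2=0, G3=0, G4=0, G5=0, G6=1 → Y1=0, Y2=1; observed Y1=0, Y2=1. Eliminates G6 stuck-at-0.
Test 3 (x1=0, x2=0, x3=1): fault-free G0=0, G1=0, G2=1, G3=1, G4=0, G5=0, G6=0 → Y1=0, Y2=0; observed Y1=0, Y2=0. Eliminates G1 stuck-at-1.
Only G5 stuck-at-0 is consistent with every test.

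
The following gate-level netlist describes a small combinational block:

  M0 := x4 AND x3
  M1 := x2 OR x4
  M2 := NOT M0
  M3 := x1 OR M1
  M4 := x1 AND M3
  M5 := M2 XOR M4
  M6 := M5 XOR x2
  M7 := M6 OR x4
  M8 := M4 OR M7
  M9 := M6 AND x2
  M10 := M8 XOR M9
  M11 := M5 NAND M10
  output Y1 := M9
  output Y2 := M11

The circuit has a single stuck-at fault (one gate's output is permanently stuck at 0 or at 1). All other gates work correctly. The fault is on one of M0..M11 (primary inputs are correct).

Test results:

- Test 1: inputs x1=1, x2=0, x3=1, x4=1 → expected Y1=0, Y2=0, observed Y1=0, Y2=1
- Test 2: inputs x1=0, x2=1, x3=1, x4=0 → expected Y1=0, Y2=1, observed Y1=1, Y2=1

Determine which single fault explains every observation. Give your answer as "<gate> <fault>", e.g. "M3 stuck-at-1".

Fault-free values for test 1 (x1=1, x2=0, x3=1, x4=1): M0=1, M1=1, M2=0, M3=1, M4=1, M5=1, M6=1, M7=1, M8=1, M9=0, M10=1, M11=0, giving Y1=0, Y2=0. Observed Y1=0, Y2=1.
Test 1: faults giving observed Y1=0, Y2=1 are {M0 stuck-at-0, M2 stuck-at-1, M3 stuck-at-0, M4 stuck-at-0, M5 stuck-at-0, M8 stuck-at-0, M10 stuck-at-0, M11 stuck-at-1}.
Test 2 (x1=0, x2=1, x3=1, x4=0): fault-free M0=0, M1=1, M2=1, M3=1, M4=0, M5=1, M6=0, M7=0, M8=0, M9=0, M10=0, M11=1 → Y1=0, Y2=1; observed Y1=1, Y2=1. Eliminates M0 stuck-at-0, M2 stuck-at-1, M3 stuck-at-0, M4 stuck-at-0, M8 stuck-at-0, M10 stuck-at-0, M11 stuck-at-1.
Only M5 stuck-at-0 is consistent with every test.

M5 stuck-at-0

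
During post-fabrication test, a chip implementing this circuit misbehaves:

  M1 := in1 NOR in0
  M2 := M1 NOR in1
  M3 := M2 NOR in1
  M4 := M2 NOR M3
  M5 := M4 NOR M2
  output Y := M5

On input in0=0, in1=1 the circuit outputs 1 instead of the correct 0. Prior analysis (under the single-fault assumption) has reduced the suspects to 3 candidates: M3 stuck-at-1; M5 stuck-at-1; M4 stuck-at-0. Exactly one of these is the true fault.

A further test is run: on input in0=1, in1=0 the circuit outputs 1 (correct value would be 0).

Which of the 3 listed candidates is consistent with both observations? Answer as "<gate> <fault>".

Evaluate each candidate on input in0=1, in1=0:
  M3 stuck-at-1: M1=0, M2=1, M3=1 [stuck-at-1], M4=0, M5=0 → 0 — eliminated
  M5 stuck-at-1: M1=0, M2=1, M3=0, M4=0, M5=1 [stuck-at-1] → 1 — matches
  M4 stuck-at-0: M1=0, M2=1, M3=0, M4=0 [stuck-at-0], M5=0 → 0 — eliminated
Only M5 stuck-at-1 reproduces the observed 1.

M5 stuck-at-1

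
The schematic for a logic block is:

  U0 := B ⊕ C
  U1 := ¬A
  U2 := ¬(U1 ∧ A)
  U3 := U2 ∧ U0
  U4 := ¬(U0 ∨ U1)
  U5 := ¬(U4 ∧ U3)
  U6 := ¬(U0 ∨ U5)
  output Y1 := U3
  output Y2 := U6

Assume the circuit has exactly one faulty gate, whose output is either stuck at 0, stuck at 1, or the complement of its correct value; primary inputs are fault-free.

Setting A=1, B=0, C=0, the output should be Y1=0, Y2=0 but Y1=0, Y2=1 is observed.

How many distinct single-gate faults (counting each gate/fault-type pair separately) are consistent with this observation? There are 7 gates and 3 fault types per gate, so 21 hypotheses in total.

Fault-free: U0=0, U1=0, U2=1, U3=0, U4=1, U5=1, U6=0 → Y1=0, Y2=0. Observed Y1=0, Y2=1.
  U0: none of the 3 fault types match ✗
  U1: none of the 3 fault types match ✗
  U2: none of the 3 fault types match ✗
  U3: none of the 3 fault types match ✗
  U4: none of the 3 fault types match ✗
  U5: stuck-at-0, inverted output ✓; others ✗
  U6: stuck-at-1, inverted output ✓; others ✗
Consistent faults: {U5 stuck-at-0, U5 inverted output, U6 stuck-at-1, U6 inverted output} — 4 in all.

4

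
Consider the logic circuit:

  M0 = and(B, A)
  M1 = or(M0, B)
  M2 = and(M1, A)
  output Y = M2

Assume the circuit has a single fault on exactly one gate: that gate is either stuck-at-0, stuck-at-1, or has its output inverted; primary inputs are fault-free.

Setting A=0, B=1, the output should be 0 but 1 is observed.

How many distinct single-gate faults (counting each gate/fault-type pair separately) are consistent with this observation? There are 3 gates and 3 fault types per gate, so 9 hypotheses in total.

2

Fault-free: M0=0, M1=1, M2=0 → 0. Observed 1.
  M0 stuck-at-0: output 0 ✗
  M0 stuck-at-1: output 0 ✗
  M0 inverted output: output 0 ✗
  M1 stuck-at-0: output 0 ✗
  M1 stuck-at-1: output 0 ✗
  M1 inverted output: output 0 ✗
  M2 stuck-at-0: output 0 ✗
  M2 stuck-at-1: output 1 ✓
  M2 inverted output: output 1 ✓
Consistent faults: {M2 stuck-at-1, M2 inverted output} — 2 in all.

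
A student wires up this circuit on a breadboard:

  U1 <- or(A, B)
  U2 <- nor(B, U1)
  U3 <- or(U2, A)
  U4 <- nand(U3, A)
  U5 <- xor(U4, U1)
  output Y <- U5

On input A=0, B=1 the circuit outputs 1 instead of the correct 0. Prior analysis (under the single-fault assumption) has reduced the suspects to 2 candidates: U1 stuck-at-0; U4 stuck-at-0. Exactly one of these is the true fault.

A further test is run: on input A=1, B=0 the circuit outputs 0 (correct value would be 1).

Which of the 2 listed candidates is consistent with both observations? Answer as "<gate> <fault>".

U1 stuck-at-0

Evaluate each candidate on input A=1, B=0:
  U1 stuck-at-0: U1=0 [stuck-at-0], U2=1, U3=1, U4=0, U5=0 → 0 — matches
  U4 stuck-at-0: U1=1, U2=0, U3=1, U4=0 [stuck-at-0], U5=1 → 1 — eliminated
Only U1 stuck-at-0 reproduces the observed 0.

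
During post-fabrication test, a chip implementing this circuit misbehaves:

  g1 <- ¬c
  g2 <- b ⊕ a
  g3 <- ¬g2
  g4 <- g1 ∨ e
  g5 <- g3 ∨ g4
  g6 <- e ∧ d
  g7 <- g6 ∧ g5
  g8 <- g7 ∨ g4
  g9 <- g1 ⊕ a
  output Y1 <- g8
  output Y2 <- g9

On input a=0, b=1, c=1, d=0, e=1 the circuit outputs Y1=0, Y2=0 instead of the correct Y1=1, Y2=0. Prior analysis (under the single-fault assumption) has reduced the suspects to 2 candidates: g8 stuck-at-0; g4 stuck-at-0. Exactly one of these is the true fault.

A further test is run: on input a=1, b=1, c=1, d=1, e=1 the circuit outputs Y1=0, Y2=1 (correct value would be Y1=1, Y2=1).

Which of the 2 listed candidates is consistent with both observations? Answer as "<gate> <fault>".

g8 stuck-at-0

Evaluate each candidate on input a=1, b=1, c=1, d=1, e=1:
  g8 stuck-at-0: g1=0, g2=0, g3=1, g4=1, g5=1, g6=1, g7=1, g8=0 [stuck-at-0], g9=1 → Y1=0, Y2=1 — matches
  g4 stuck-at-0: g1=0, g2=0, g3=1, g4=0 [stuck-at-0], g5=1, g6=1, g7=1, g8=1, g9=1 → Y1=1, Y2=1 — eliminated
Only g8 stuck-at-0 reproduces the observed Y1=0, Y2=1.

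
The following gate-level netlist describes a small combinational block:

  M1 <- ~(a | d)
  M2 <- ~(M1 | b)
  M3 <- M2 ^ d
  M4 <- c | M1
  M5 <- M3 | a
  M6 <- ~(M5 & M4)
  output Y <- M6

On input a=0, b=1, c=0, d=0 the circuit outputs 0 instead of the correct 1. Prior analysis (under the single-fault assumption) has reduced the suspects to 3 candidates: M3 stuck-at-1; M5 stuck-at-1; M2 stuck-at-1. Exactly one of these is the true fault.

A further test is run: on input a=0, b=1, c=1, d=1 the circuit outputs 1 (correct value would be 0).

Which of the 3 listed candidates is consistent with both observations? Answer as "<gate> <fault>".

M2 stuck-at-1

Evaluate each candidate on input a=0, b=1, c=1, d=1:
  M3 stuck-at-1: M1=0, M2=0, M3=1 [stuck-at-1], M4=1, M5=1, M6=0 → 0 — eliminated
  M5 stuck-at-1: M1=0, M2=0, M3=1, M4=1, M5=1 [stuck-at-1], M6=0 → 0 — eliminated
  M2 stuck-at-1: M1=0, M2=1 [stuck-at-1], M3=0, M4=1, M5=0, M6=1 → 1 — matches
Only M2 stuck-at-1 reproduces the observed 1.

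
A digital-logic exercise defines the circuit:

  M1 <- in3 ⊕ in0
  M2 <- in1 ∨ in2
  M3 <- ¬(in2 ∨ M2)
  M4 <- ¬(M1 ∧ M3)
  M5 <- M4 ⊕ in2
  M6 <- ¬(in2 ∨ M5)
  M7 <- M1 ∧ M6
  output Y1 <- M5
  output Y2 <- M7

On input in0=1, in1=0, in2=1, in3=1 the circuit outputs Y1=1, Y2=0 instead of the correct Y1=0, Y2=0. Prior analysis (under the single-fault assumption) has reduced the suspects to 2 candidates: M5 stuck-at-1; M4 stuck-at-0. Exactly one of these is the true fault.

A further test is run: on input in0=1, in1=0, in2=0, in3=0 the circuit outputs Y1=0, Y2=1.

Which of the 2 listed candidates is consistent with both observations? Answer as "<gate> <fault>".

M4 stuck-at-0

Evaluate each candidate on input in0=1, in1=0, in2=0, in3=0:
  M5 stuck-at-1: M1=1, M2=0, M3=1, M4=0, M5=1 [stuck-at-1], M6=0, M7=0 → Y1=1, Y2=0 — eliminated
  M4 stuck-at-0: M1=1, M2=0, M3=1, M4=0 [stuck-at-0], M5=0, M6=1, M7=1 → Y1=0, Y2=1 — matches
Only M4 stuck-at-0 reproduces the observed Y1=0, Y2=1.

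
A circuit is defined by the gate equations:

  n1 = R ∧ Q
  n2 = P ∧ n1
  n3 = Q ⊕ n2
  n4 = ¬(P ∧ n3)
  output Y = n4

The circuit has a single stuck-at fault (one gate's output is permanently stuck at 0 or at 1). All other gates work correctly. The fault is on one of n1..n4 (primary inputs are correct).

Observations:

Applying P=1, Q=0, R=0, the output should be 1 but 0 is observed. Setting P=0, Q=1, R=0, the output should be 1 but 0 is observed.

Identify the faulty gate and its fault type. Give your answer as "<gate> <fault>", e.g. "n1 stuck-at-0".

n4 stuck-at-0

Fault-free values for test 1 (P=1, Q=0, R=0): n1=0, n2=0, n3=0, n4=1, giving Y=1. Observed 0.
Test 1: faults giving observed 0 are {n1 stuck-at-1, n2 stuck-at-1, n3 stuck-at-1, n4 stuck-at-0}.
Test 2 (P=0, Q=1, R=0): fault-free n1=0, n2=0, n3=1, n4=1 → 1; observed 0. Eliminates n1 stuck-at-1, n2 stuck-at-1, n3 stuck-at-1.
Only n4 stuck-at-0 is consistent with every test.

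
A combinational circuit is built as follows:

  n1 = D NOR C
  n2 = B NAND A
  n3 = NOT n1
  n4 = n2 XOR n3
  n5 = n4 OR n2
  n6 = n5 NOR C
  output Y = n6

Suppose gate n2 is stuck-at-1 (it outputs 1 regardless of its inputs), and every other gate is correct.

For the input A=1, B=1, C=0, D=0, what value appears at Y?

0

Propagate with n2 forced: n1=1, n2=1 [stuck-at-1], n3=0, n4=1, n5=1, n6=0.
So Y = 0. (Without the fault it would be 1.)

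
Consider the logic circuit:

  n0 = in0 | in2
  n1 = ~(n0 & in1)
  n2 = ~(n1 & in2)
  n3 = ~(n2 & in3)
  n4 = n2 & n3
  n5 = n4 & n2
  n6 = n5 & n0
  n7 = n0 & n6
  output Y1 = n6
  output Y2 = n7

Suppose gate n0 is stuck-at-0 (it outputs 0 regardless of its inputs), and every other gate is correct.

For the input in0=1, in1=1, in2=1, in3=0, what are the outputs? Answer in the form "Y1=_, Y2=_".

Y1=0, Y2=0

Propagate with n0 forced: n0=0 [stuck-at-0], n1=1, n2=0, n3=1, n4=0, n5=0, n6=0, n7=0.
So the outputs are Y1=0, Y2=0. (Without the fault they would be Y1=1, Y2=1.)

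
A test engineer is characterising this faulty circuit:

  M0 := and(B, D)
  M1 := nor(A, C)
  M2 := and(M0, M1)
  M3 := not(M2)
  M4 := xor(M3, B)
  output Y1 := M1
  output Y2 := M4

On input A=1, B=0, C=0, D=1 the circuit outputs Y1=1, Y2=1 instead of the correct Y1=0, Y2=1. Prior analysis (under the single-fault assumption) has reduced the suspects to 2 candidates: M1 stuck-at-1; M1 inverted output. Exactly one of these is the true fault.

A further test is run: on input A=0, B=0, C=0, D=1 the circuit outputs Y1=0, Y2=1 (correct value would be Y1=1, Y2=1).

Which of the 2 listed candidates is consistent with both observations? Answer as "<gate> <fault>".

Evaluate each candidate on input A=0, B=0, C=0, D=1:
  M1 stuck-at-1: M0=0, M1=1 [stuck-at-1], M2=0, M3=1, M4=1 → Y1=1, Y2=1 — eliminated
  M1 inverted output: M0=0, M1=0 [inverted output], M2=0, M3=1, M4=1 → Y1=0, Y2=1 — matches
Only M1 inverted output reproduces the observed Y1=0, Y2=1.

M1 inverted output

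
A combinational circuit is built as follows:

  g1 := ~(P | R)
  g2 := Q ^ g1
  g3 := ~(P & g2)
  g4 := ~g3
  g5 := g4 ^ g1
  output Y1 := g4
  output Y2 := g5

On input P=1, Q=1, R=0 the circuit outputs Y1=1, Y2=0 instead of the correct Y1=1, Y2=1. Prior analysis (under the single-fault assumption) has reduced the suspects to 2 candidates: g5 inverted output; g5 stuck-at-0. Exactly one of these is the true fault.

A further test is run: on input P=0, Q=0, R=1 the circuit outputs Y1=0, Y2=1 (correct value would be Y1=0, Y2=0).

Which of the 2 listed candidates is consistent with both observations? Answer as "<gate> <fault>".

Evaluate each candidate on input P=0, Q=0, R=1:
  g5 inverted output: g1=0, g2=0, g3=1, g4=0, g5=1 [inverted output] → Y1=0, Y2=1 — matches
  g5 stuck-at-0: g1=0, g2=0, g3=1, g4=0, g5=0 [stuck-at-0] → Y1=0, Y2=0 — eliminated
Only g5 inverted output reproduces the observed Y1=0, Y2=1.

g5 inverted output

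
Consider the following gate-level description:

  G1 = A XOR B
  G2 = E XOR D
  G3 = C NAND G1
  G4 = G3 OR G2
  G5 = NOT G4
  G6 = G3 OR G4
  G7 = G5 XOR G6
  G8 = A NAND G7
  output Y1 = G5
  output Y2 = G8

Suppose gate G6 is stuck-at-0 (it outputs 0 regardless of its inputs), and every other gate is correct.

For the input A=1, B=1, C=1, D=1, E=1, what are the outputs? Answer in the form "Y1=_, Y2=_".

Propagate with G6 forced: G1=0, G2=0, G3=1, G4=1, G5=0, G6=0 [stuck-at-0], G7=0, G8=1.
So the outputs are Y1=0, Y2=1. (Without the fault they would be Y1=0, Y2=0.)

Y1=0, Y2=1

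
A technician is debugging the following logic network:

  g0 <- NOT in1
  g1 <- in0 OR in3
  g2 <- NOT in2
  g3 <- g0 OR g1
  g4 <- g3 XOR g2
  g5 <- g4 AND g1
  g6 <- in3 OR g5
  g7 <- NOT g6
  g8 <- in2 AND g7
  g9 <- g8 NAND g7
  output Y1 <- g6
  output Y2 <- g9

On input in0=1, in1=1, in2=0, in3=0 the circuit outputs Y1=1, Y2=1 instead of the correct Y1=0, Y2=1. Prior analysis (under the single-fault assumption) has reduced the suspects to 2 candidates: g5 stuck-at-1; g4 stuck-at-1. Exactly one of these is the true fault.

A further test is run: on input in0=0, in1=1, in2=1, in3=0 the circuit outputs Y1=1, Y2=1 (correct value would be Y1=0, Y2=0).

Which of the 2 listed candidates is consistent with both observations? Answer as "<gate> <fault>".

Evaluate each candidate on input in0=0, in1=1, in2=1, in3=0:
  g5 stuck-at-1: g0=0, g1=0, g2=0, g3=0, g4=0, g5=1 [stuck-at-1], g6=1, g7=0, g8=0, g9=1 → Y1=1, Y2=1 — matches
  g4 stuck-at-1: g0=0, g1=0, g2=0, g3=0, g4=1 [stuck-at-1], g5=0, g6=0, g7=1, g8=1, g9=0 → Y1=0, Y2=0 — eliminated
Only g5 stuck-at-1 reproduces the observed Y1=1, Y2=1.

g5 stuck-at-1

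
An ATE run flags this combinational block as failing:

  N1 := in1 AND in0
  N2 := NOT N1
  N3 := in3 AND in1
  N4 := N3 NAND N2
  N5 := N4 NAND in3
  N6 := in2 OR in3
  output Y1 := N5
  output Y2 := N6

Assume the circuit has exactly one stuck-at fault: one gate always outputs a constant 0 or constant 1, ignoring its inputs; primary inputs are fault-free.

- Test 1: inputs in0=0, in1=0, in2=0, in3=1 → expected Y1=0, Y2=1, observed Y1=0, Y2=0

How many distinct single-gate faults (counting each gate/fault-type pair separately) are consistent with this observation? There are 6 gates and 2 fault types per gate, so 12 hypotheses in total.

Fault-free: N1=0, N2=1, N3=0, N4=1, N5=0, N6=1 → Y1=0, Y2=1. Observed Y1=0, Y2=0.
  N1 stuck-at-0: output Y1=0, Y2=1 ✗
  N1 stuck-at-1: output Y1=0, Y2=1 ✗
  N2 stuck-at-0: output Y1=0, Y2=1 ✗
  N2 stuck-at-1: output Y1=0, Y2=1 ✗
  N3 stuck-at-0: output Y1=0, Y2=1 ✗
  N3 stuck-at-1: output Y1=1, Y2=1 ✗
  N4 stuck-at-0: output Y1=1, Y2=1 ✗
  N4 stuck-at-1: output Y1=0, Y2=1 ✗
  N5 stuck-at-0: output Y1=0, Y2=1 ✗
  N5 stuck-at-1: output Y1=1, Y2=1 ✗
  N6 stuck-at-0: output Y1=0, Y2=0 ✓
  N6 stuck-at-1: output Y1=0, Y2=1 ✗
Consistent faults: {N6 stuck-at-0} — 1 in all.

1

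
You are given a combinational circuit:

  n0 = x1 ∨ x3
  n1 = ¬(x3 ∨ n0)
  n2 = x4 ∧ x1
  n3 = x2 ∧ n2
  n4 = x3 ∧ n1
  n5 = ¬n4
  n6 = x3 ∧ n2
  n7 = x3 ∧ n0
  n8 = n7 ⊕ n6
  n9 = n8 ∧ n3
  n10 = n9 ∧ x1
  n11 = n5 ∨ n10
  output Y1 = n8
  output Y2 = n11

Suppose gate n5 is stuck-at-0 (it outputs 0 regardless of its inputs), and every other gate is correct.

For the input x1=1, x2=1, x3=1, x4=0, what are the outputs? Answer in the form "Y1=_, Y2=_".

Y1=1, Y2=0

Propagate with n5 forced: n0=1, n1=0, n2=0, n3=0, n4=0, n5=0 [stuck-at-0], n6=0, n7=1, n8=1, n9=0, n10=0, n11=0.
So the outputs are Y1=1, Y2=0. (Without the fault they would be Y1=1, Y2=1.)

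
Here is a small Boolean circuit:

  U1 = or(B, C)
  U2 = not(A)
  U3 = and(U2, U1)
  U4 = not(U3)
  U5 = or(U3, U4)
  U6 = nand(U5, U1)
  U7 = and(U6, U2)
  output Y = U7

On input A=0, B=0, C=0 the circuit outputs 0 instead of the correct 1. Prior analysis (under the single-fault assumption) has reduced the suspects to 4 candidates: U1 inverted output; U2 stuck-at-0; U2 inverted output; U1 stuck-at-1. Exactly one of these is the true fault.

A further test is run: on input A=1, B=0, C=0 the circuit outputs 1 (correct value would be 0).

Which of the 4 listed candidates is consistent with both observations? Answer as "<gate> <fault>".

Evaluate each candidate on input A=1, B=0, C=0:
  U1 inverted output: U1=1 [inverted output], U2=0, U3=0, U4=1, U5=1, U6=0, U7=0 → 0 — eliminated
  U2 stuck-at-0: U1=0, U2=0 [stuck-at-0], U3=0, U4=1, U5=1, U6=1, U7=0 → 0 — eliminated
  U2 inverted output: U1=0, U2=1 [inverted output], U3=0, U4=1, U5=1, U6=1, U7=1 → 1 — matches
  U1 stuck-at-1: U1=1 [stuck-at-1], U2=0, U3=0, U4=1, U5=1, U6=0, U7=0 → 0 — eliminated
Only U2 inverted output reproduces the observed 1.

U2 inverted output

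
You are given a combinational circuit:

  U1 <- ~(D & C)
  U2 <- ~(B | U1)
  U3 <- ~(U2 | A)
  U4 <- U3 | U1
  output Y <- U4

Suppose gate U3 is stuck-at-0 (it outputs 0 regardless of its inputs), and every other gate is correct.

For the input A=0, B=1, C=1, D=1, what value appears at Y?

Propagate with U3 forced: U1=0, U2=0, U3=0 [stuck-at-0], U4=0.
So Y = 0. (Without the fault it would be 1.)

0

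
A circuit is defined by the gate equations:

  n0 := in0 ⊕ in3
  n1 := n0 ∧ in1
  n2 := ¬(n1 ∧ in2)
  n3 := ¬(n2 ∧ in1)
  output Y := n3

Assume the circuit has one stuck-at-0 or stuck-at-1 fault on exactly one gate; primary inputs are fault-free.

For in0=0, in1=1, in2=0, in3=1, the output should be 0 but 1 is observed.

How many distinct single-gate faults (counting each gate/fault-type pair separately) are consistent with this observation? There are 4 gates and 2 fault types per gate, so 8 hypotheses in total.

Fault-free: n0=1, n1=1, n2=1, n3=0 → 0. Observed 1.
  n0 stuck-at-0: output 0 ✗
  n0 stuck-at-1: output 0 ✗
  n1 stuck-at-0: output 0 ✗
  n1 stuck-at-1: output 0 ✗
  n2 stuck-at-0: output 1 ✓
  n2 stuck-at-1: output 0 ✗
  n3 stuck-at-0: output 0 ✗
  n3 stuck-at-1: output 1 ✓
Consistent faults: {n2 stuck-at-0, n3 stuck-at-1} — 2 in all.

2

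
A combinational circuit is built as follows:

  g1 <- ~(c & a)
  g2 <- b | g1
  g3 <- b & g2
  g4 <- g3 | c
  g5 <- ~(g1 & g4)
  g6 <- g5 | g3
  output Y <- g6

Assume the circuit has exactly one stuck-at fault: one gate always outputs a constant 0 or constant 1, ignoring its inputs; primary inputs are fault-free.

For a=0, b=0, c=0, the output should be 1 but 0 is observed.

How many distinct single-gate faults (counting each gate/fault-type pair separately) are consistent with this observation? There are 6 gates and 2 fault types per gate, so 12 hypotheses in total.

3

Fault-free: g1=1, g2=1, g3=0, g4=0, g5=1, g6=1 → 1. Observed 0.
  g1 stuck-at-0: output 1 ✗
  g1 stuck-at-1: output 1 ✗
  g2 stuck-at-0: output 1 ✗
  g2 stuck-at-1: output 1 ✗
  g3 stuck-at-0: output 1 ✗
  g3 stuck-at-1: output 1 ✗
  g4 stuck-at-0: output 1 ✗
  g4 stuck-at-1: output 0 ✓
  g5 stuck-at-0: output 0 ✓
  g5 stuck-at-1: output 1 ✗
  g6 stuck-at-0: output 0 ✓
  g6 stuck-at-1: output 1 ✗
Consistent faults: {g4 stuck-at-1, g5 stuck-at-0, g6 stuck-at-0} — 3 in all.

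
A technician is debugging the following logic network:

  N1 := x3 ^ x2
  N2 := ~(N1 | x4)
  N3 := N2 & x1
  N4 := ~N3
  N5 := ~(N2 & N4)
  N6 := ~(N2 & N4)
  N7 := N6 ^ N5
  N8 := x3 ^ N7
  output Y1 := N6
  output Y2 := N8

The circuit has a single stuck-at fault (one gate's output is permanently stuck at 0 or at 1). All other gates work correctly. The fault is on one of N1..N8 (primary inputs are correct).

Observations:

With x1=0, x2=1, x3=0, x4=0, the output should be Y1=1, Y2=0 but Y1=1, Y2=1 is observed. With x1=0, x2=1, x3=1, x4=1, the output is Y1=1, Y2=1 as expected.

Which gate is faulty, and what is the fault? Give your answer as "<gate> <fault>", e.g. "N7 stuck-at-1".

Fault-free values for test 1 (x1=0, x2=1, x3=0, x4=0): N1=1, N2=0, N3=0, N4=1, N5=1, N6=1, N7=0, N8=0, giving Y1=1, Y2=0. Observed Y1=1, Y2=1.
Test 1: faults giving observed Y1=1, Y2=1 are {N5 stuck-at-0, N7 stuck-at-1, N8 stuck-at-1}.
Test 2 (x1=0, x2=1, x3=1, x4=1): fault-free N1=0, N2=0, N3=0, N4=1, N5=1, N6=1, N7=0, N8=1 → Y1=1, Y2=1; observed Y1=1, Y2=1. Eliminates N5 stuck-at-0, N7 stuck-at-1.
Only N8 stuck-at-1 is consistent with every test.

N8 stuck-at-1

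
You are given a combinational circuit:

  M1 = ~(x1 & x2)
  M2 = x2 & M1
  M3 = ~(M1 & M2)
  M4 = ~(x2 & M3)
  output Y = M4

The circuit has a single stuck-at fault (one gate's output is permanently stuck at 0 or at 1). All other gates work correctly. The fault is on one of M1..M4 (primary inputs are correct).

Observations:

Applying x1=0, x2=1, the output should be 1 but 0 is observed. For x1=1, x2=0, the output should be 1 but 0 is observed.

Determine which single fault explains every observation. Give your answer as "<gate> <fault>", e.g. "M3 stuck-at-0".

M4 stuck-at-0

Fault-free values for test 1 (x1=0, x2=1): M1=1, M2=1, M3=0, M4=1, giving Y=1. Observed 0.
Test 1: faults giving observed 0 are {M1 stuck-at-0, M2 stuck-at-0, M3 stuck-at-1, M4 stuck-at-0}.
Test 2 (x1=1, x2=0): fault-free M1=1, M2=0, M3=1, M4=1 → 1; observed 0. Eliminates M1 stuck-at-0, M2 stuck-at-0, M3 stuck-at-1.
Only M4 stuck-at-0 is consistent with every test.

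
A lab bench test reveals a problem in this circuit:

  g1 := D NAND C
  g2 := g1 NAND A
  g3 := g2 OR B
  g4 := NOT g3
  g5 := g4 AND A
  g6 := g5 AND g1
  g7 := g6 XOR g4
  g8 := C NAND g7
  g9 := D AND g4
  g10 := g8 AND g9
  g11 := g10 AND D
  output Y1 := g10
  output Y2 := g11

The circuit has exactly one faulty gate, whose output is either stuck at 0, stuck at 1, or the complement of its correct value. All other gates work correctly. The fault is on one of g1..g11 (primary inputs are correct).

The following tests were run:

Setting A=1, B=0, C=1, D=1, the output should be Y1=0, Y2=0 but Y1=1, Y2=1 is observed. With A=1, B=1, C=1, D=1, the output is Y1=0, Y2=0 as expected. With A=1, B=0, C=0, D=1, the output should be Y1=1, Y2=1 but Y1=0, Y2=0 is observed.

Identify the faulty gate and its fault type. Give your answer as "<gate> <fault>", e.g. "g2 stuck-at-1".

Fault-free values for test 1 (A=1, B=0, C=1, D=1): g1=0, g2=1, g3=1, g4=0, g5=0, g6=0, g7=0, g8=1, g9=0, g10=0, g11=0, giving Y1=0, Y2=0. Observed Y1=1, Y2=1.
Test 1: faults giving observed Y1=1, Y2=1 are {g1 stuck-at-1, g1 inverted output, g9 stuck-at-1, g9 inverted output, g10 stuck-at-1, g10 inverted output}.
Test 2 (A=1, B=1, C=1, D=1): fault-free g1=0, g2=1, g3=1, g4=0, g5=0, g6=0, g7=0, g8=1, g9=0, g10=0, g11=0 → Y1=0, Y2=0; observed Y1=0, Y2=0. Eliminates g9 stuck-at-1, g9 inverted output, g10 stuck-at-1, g10 inverted output.
Test 3 (A=1, B=0, C=0, D=1): fault-free g1=1, g2=0, g3=0, g4=1, g5=1, g6=1, g7=0, g8=1, g9=1, g10=1, g11=1 → Y1=1, Y2=1; observed Y1=0, Y2=0. Eliminates g1 stuck-at-1.
Only g1 inverted output is consistent with every test.

g1 inverted output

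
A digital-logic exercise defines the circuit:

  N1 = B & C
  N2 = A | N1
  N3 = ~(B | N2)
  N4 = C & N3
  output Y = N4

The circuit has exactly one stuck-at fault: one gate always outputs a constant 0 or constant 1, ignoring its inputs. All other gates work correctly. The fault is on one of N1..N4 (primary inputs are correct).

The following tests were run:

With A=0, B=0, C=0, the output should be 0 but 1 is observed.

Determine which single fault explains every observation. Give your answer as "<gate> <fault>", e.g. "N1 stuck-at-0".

Fault-free values for test 1 (A=0, B=0, C=0): N1=0, N2=0, N3=1, N4=0, giving Y=0. Observed 1.
Test 1: faults giving observed 1 are {N4 stuck-at-1}.
Only N4 stuck-at-1 is consistent with every test.

N4 stuck-at-1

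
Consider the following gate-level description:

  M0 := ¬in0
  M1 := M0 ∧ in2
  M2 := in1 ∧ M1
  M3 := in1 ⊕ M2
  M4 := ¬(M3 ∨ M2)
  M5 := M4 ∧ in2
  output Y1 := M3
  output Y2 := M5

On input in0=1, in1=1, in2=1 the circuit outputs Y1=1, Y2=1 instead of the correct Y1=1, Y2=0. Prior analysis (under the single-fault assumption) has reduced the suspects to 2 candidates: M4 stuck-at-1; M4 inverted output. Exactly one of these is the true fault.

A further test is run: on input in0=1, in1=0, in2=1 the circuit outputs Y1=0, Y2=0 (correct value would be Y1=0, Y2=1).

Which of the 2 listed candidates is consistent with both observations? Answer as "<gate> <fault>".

Evaluate each candidate on input in0=1, in1=0, in2=1:
  M4 stuck-at-1: M0=0, M1=0, M2=0, M3=0, M4=1 [stuck-at-1], M5=1 → Y1=0, Y2=1 — eliminated
  M4 inverted output: M0=0, M1=0, M2=0, M3=0, M4=0 [inverted output], M5=0 → Y1=0, Y2=0 — matches
Only M4 inverted output reproduces the observed Y1=0, Y2=0.

M4 inverted output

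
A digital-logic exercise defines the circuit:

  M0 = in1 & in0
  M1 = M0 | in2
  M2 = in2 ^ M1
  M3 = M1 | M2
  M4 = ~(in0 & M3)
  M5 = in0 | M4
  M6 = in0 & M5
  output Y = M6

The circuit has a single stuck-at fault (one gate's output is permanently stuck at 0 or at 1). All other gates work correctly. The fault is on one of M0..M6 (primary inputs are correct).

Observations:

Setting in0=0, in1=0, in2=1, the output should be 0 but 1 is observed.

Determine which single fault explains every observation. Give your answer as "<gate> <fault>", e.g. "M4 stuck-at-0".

M6 stuck-at-1

Fault-free values for test 1 (in0=0, in1=0, in2=1): M0=0, M1=1, M2=0, M3=1, M4=1, M5=1, M6=0, giving Y=0. Observed 1.
Test 1: faults giving observed 1 are {M6 stuck-at-1}.
Only M6 stuck-at-1 is consistent with every test.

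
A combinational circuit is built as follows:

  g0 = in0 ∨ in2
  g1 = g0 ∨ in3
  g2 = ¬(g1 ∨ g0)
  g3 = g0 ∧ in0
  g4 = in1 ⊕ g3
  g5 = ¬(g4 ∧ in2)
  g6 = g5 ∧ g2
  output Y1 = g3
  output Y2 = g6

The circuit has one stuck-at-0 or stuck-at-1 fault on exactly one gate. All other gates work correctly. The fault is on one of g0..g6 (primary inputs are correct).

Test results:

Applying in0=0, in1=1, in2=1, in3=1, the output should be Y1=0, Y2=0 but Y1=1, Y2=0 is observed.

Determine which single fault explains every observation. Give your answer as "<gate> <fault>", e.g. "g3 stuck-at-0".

g3 stuck-at-1

Fault-free values for test 1 (in0=0, in1=1, in2=1, in3=1): g0=1, g1=1, g2=0, g3=0, g4=1, g5=0, g6=0, giving Y1=0, Y2=0. Observed Y1=1, Y2=0.
Test 1: faults giving observed Y1=1, Y2=0 are {g3 stuck-at-1}.
Only g3 stuck-at-1 is consistent with every test.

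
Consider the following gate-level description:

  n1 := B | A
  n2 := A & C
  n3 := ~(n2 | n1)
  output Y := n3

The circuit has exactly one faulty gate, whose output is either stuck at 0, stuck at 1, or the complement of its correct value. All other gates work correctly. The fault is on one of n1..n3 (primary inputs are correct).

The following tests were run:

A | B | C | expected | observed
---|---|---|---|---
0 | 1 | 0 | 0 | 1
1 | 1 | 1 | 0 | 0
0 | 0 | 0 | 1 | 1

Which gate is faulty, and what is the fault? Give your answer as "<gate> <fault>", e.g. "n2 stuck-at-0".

n1 stuck-at-0

Fault-free values for test 1 (A=0, B=1, C=0): n1=1, n2=0, n3=0, giving Y=0. Observed 1.
Test 1: faults giving observed 1 are {n1 stuck-at-0, n1 inverted output, n3 stuck-at-1, n3 inverted output}.
Test 2 (A=1, B=1, C=1): fault-free n1=1, n2=1, n3=0 → 0; observed 0. Eliminates n3 stuck-at-1, n3 inverted output.
Test 3 (A=0, B=0, C=0): fault-free n1=0, n2=0, n3=1 → 1; observed 1. Eliminates n1 inverted output.
Only n1 stuck-at-0 is consistent with every test.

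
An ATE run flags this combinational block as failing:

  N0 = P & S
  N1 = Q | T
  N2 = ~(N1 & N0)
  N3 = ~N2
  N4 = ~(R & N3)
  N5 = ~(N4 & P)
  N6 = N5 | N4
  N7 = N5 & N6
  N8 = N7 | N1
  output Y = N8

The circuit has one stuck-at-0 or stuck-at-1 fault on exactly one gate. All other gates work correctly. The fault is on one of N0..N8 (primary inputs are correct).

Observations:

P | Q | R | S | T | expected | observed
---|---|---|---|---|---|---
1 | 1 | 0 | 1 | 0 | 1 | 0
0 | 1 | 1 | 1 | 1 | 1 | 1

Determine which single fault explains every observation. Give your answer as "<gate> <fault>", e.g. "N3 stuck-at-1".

N1 stuck-at-0

Fault-free values for test 1 (P=1, Q=1, R=0, S=1, T=0): N0=1, N1=1, N2=0, N3=1, N4=1, N5=0, N6=1, N7=0, N8=1, giving Y=1. Observed 0.
Test 1: faults giving observed 0 are {N1 stuck-at-0, N8 stuck-at-0}.
Test 2 (P=0, Q=1, R=1, S=1, T=1): fault-free N0=0, N1=1, N2=1, N3=0, N4=1, N5=1, N6=1, N7=1, N8=1 → 1; observed 1. Eliminates N8 stuck-at-0.
Only N1 stuck-at-0 is consistent with every test.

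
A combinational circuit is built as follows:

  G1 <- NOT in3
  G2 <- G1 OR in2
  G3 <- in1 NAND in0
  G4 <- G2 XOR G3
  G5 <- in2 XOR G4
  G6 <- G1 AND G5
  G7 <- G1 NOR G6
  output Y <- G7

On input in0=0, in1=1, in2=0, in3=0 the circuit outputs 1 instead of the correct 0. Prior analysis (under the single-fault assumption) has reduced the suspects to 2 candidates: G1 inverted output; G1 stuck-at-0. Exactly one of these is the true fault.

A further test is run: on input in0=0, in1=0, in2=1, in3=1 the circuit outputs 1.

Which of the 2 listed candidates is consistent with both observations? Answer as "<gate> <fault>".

G1 stuck-at-0

Evaluate each candidate on input in0=0, in1=0, in2=1, in3=1:
  G1 inverted output: G1=1 [inverted output], G2=1, G3=1, G4=0, G5=1, G6=1, G7=0 → 0 — eliminated
  G1 stuck-at-0: G1=0 [stuck-at-0], G2=1, G3=1, G4=0, G5=1, G6=0, G7=1 → 1 — matches
Only G1 stuck-at-0 reproduces the observed 1.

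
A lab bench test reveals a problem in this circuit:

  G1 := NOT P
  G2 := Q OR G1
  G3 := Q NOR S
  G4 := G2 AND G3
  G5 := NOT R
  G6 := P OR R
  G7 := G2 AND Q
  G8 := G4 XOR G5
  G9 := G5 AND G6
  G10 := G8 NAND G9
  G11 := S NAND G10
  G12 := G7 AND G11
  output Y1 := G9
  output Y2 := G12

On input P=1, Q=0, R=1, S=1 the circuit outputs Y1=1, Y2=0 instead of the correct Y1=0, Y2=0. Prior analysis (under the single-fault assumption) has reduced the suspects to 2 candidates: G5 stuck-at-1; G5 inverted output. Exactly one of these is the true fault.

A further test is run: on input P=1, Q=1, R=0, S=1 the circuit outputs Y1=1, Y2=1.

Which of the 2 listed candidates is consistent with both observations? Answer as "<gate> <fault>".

G5 stuck-at-1

Evaluate each candidate on input P=1, Q=1, R=0, S=1:
  G5 stuck-at-1: G1=0, G2=1, G3=0, G4=0, G5=1 [stuck-at-1], G6=1, G7=1, G8=1, G9=1, G10=0, G11=1, G12=1 → Y1=1, Y2=1 — matches
  G5 inverted output: G1=0, G2=1, G3=0, G4=0, G5=0 [inverted output], G6=1, G7=1, G8=0, G9=0, G10=1, G11=0, G12=0 → Y1=0, Y2=0 — eliminated
Only G5 stuck-at-1 reproduces the observed Y1=1, Y2=1.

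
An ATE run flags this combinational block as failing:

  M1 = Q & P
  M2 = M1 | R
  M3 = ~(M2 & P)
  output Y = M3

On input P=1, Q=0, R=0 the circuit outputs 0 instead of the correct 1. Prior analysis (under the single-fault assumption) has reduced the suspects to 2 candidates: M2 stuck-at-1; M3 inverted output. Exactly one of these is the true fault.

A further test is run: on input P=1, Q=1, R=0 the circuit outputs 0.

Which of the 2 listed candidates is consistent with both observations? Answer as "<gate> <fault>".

M2 stuck-at-1

Evaluate each candidate on input P=1, Q=1, R=0:
  M2 stuck-at-1: M1=1, M2=1 [stuck-at-1], M3=0 → 0 — matches
  M3 inverted output: M1=1, M2=1, M3=1 [inverted output] → 1 — eliminated
Only M2 stuck-at-1 reproduces the observed 0.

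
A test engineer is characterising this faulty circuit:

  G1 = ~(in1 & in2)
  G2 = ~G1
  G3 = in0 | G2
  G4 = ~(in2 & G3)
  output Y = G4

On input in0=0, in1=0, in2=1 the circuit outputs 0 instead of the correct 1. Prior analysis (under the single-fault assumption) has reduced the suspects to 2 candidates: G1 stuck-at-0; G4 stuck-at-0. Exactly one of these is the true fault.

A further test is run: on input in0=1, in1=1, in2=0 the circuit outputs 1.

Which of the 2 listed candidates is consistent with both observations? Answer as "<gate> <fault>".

G1 stuck-at-0

Evaluate each candidate on input in0=1, in1=1, in2=0:
  G1 stuck-at-0: G1=0 [stuck-at-0], G2=1, G3=1, G4=1 → 1 — matches
  G4 stuck-at-0: G1=1, G2=0, G3=1, G4=0 [stuck-at-0] → 0 — eliminated
Only G1 stuck-at-0 reproduces the observed 1.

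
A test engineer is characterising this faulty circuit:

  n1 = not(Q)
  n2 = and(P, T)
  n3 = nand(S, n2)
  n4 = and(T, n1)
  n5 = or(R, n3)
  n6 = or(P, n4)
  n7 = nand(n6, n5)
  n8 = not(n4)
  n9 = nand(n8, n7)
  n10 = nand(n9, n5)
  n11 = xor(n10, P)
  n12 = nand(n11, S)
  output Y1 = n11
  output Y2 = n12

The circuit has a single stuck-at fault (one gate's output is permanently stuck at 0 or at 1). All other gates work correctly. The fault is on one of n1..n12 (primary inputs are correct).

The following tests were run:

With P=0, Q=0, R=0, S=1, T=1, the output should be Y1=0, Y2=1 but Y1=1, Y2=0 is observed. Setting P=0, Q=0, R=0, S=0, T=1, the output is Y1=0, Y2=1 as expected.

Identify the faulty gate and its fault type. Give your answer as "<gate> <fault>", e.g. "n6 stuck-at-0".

n2 stuck-at-1

Fault-free values for test 1 (P=0, Q=0, R=0, S=1, T=1): n1=1, n2=0, n3=1, n4=1, n5=1, n6=1, n7=0, n8=0, n9=1, n10=0, n11=0, n12=1, giving Y1=0, Y2=1. Observed Y1=1, Y2=0.
Test 1: faults giving observed Y1=1, Y2=0 are {n1 stuck-at-0, n2 stuck-at-1, n3 stuck-at-0, n4 stuck-at-0, n5 stuck-at-0, n9 stuck-at-0, n10 stuck-at-1, n11 stuck-at-1}.
Test 2 (P=0, Q=0, R=0, S=0, T=1): fault-free n1=1, n2=0, n3=1, n4=1, n5=1, n6=1, n7=0, n8=0, n9=1, n10=0, n11=0, n12=1 → Y1=0, Y2=1; observed Y1=0, Y2=1. Eliminates n1 stuck-at-0, n3 stuck-at-0, n4 stuck-at-0, n5 stuck-at-0, n9 stuck-at-0, n10 stuck-at-1, n11 stuck-at-1.
Only n2 stuck-at-1 is consistent with every test.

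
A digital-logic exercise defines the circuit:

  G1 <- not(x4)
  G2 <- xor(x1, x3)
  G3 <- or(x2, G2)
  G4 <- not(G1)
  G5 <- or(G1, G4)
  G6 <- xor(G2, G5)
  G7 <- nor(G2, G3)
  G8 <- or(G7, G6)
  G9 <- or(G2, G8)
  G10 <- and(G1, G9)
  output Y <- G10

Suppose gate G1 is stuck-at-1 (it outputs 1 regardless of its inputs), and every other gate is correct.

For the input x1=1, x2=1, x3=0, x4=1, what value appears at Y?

Propagate with G1 forced: G1=1 [stuck-at-1], G2=1, G3=1, G4=0, G5=1, G6=0, G7=0, G8=0, G9=1, G10=1.
So Y = 1. (Without the fault it would be 0.)

1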